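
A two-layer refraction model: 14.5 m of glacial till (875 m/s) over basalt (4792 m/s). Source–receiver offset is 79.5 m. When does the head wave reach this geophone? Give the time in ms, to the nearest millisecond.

θ_c = arcsin(V₁/V₂) = arcsin(875/4792) = 10.52°, cos θ_c = 0.9832.
Intercept time tᵢ = 2h cos θ_c / V₁ = 2·14.5·0.9832/875 = 0.03259 s.
t = x/V₂ + tᵢ = 79.5/4792 + 0.03259 = 0.04918 s.

49 ms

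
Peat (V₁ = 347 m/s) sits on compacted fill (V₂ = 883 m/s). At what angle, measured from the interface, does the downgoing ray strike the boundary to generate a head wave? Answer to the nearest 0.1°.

66.9°

Critical incidence: sin θ_c = V₁/V₂ = 347/883 = 0.3930.
θ_c = arcsin 0.3930 = 23.14°.
Measured from the interface: 90° − 23.14° = 66.86°.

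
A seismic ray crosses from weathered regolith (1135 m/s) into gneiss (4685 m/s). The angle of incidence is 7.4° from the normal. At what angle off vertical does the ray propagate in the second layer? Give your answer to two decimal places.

Snell's law: sin θ₂ = (V₂/V₁)·sin θ₁ = (4685/1135)·sin 7.4° = 0.5316.
θ₂ = sin⁻¹(0.5316) = 32.12° (from vertical).

32.12°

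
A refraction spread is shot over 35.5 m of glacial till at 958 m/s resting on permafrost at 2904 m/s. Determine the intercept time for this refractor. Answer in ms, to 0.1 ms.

70.0 ms

θ_c = arcsin(V₁/V₂) = arcsin(958/2904) = 19.26°; cos θ_c = 0.9440.
tᵢ = 2h·cos θ_c / V₁ = 2·35.5·0.9440 / 958 = 0.06996 s.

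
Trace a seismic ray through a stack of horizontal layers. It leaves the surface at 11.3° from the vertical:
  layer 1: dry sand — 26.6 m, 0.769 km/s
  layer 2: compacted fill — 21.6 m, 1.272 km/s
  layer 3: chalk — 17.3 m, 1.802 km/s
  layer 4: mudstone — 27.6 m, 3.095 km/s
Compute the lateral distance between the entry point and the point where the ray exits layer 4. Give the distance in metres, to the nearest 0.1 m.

57.1 m

Ray parameter p = sin 11.3° / 0.769 km/s = 2.5481e-01 s/km.
Layer 1: θ = 11.30°; offset = 26.6·tan 11.30° = 5.315 m.
Layer 2: sin θ = p·1.272 = 0.3241 → θ = 18.91°; offset = 21.6·tan 18.91° = 7.400 m.
Layer 3: sin θ = p·1.802 = 0.4592 → θ = 27.33°; offset = 17.3·tan 27.33° = 8.942 m.
Layer 4: sin θ = p·3.095 = 0.7886 → θ = 52.06°; offset = 27.6·tan 52.06° = 35.399 m.
Summing the layer offsets gives 57.057 m.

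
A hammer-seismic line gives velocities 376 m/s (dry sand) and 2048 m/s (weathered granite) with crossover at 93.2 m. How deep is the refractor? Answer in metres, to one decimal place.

h = (x_cross/2)·√((V₂−V₁)/(V₂+V₁)).
(V₂−V₁)/(V₂+V₁) = (2048−376)/(2048+376) = 0.6898; √ = 0.8305.
h = (93.2/2)·0.8305 = 38.70 m.

38.7 m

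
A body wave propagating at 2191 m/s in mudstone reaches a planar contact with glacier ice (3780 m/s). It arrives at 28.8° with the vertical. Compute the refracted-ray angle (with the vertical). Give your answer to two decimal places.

56.22°

Snell's law: sin θ₂ = (V₂/V₁)·sin θ₁ = (3780/2191)·sin 28.8° = 0.8311.
θ₂ = sin⁻¹(0.8311) = 56.22° (from vertical).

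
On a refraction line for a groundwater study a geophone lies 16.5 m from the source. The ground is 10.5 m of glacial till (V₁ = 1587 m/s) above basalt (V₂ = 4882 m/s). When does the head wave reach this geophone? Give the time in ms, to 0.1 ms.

15.9 ms

t = x/V₂ + 2h·√(V₂²−V₁²)/(V₁V₂).
√(V₂²−V₁²) = √(4882²−1587²) = 4616.9 m/s; delay term = 2·10.5·4616.9/(1587·4882) = 0.01251 s.
t = 16.5/4882 + 0.01251 = 0.01589 s.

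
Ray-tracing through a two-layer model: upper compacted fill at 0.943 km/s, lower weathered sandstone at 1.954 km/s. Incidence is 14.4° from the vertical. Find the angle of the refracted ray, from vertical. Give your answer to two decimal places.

sin θ₁/V₁ = sin θ₂/V₂ ⇒ sin θ₂ = 1.954·sin 14.4°/0.943 = 1.954·0.2487/0.943 = 0.5153.
θ₂ = arcsin 0.5153 = 31.02° from the normal.

31.02°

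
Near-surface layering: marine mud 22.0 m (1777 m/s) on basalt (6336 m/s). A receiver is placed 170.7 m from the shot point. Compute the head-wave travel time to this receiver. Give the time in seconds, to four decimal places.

0.0507 s

θ_c = arcsin(V₁/V₂) = arcsin(1777/6336) = 16.29°, cos θ_c = 0.9599.
Intercept time tᵢ = 2h cos θ_c / V₁ = 2·22.0·0.9599/1777 = 0.02377 s.
t = x/V₂ + tᵢ = 170.7/6336 + 0.02377 = 0.05071 s.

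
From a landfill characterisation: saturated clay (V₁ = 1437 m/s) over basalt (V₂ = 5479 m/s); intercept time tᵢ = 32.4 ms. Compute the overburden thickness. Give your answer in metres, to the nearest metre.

24 m

h = tᵢ·V₁·V₂ / (2·√(V₂²−V₁²)).
√(V₂²−V₁²) = √(5479² − 1437²) = 5287.2 m/s.
h = 0.0324 s × 1437 × 5479 / (2 × 5287.2) = 24.12 m.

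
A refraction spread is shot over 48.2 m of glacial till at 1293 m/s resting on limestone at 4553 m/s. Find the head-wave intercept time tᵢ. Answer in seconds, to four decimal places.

0.0715 s

tᵢ = 2h·√(V₂²−V₁²)/(V₁V₂).
√(V₂²−V₁²) = √(4553²−1293²) = 4365.5 m/s.
tᵢ = 2·48.2·4365.5/(1293·4553) = 0.07149 s.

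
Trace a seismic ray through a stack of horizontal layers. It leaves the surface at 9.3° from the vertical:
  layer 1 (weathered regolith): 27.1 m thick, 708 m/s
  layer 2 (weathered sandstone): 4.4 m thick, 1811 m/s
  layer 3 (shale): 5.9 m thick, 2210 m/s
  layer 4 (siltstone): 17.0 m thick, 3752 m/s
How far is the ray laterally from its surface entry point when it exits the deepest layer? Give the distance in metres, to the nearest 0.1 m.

38.1 m

Apply Snell's law at each interface; in layer i the horizontal offset is hᵢ·tan θᵢ.
Layer 1: θ = 9.30°; offset = 27.1·tan 9.30° = 4.438 m.
Layer 2: sin θ = 1811·sin 9.3°/708 = 0.4134, θ = 24.42°; offset = 4.4·tan 24.42° = 1.997 m.
Layer 3: sin θ = 2210·sin 9.3°/708 = 0.5044, θ = 30.29°; offset = 5.9·tan 30.29° = 3.447 m.
Layer 4: sin θ = 3752·sin 9.3°/708 = 0.8564, θ = 58.92°; offset = 17.0·tan 58.92° = 28.199 m.
Total horizontal offset = 38.081 m.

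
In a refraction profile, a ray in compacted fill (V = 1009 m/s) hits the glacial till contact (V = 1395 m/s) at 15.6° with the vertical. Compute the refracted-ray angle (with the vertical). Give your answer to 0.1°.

Snell's law: sin θ₂ = (V₂/V₁)·sin θ₁ = (1395/1009)·sin 15.6° = 0.3718.
θ₂ = sin⁻¹(0.3718) = 21.83° (from vertical).

21.8°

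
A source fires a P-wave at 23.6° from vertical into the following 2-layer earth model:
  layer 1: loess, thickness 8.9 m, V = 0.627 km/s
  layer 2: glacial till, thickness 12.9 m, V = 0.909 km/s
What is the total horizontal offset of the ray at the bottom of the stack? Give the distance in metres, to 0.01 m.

13.08 m

p = sin θ₁/V₁ = sin 23.6°/0.627 = 6.3852e-01 s/km is conserved through the stack.
Layer 1: θ = 23.60°; offset = 8.9·tan 23.60° = 3.8883 m.
Layer 2: sin θ = p·0.909 = 0.5804 → θ = 35.48°; offset = 12.9·tan 35.48° = 9.1945 m.
Summing the layer offsets gives 13.0828 m.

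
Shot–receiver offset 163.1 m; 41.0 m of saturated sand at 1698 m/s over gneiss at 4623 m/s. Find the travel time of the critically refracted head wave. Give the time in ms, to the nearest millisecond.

t = x/V₂ + 2h·√(V₂²−V₁²)/(V₁V₂).
√(V₂²−V₁²) = √(4623²−1698²) = 4299.9 m/s; delay term = 2·41.0·4299.9/(1698·4623) = 0.04492 s.
t = 163.1/4623 + 0.04492 = 0.08020 s.

80 ms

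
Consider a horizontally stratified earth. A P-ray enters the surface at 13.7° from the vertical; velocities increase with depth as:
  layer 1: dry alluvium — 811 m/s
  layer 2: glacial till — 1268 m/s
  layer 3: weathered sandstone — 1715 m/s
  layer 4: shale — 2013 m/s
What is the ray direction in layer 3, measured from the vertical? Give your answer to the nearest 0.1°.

30.1°

Snell's law across each interface conserves sin θ / V, so sin θ_3 = V_3·sin θ₁/V₁.
sin θ_3 = 1715 × sin 13.7° / 811 = 0.5008.
θ_3 = arcsin 0.5008 = 30.06°.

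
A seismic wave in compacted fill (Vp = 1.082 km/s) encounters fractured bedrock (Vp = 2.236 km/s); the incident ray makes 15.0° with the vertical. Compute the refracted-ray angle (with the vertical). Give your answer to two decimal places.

32.33°

Snell's law: sin θ₂ = (V₂/V₁)·sin θ₁ = (2.236/1.082)·sin 15.0° = 0.5349.
θ₂ = arcsin 0.5349 = 32.33° from the normal.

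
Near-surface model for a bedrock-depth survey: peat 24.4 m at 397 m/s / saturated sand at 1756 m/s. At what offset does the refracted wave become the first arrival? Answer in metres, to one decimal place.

θ_c = arcsin(397/1756) = 13.07°, so cos θ_c = 0.9741 and tᵢ = 2h cos θ_c/V₁ = 0.1197 s.
At crossover x/V₁ = x/V₂ + tᵢ ⇒ x = tᵢ/(1/V₁ − 1/V₂) = 0.11974/(2.5189e-03 − 5.6948e-04) = 61.42 m.

61.4 m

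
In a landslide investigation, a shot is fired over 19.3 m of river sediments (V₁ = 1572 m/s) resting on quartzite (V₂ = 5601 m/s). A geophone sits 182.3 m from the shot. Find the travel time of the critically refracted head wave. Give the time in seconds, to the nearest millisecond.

t = x/V₂ + 2h·√(V₂²−V₁²)/(V₁V₂).
√(V₂²−V₁²) = √(5601²−1572²) = 5375.9 m/s; delay term = 2·19.3·5375.9/(1572·5601) = 0.02357 s.
t = 182.3/5601 + 0.02357 = 0.05612 s.

0.056 s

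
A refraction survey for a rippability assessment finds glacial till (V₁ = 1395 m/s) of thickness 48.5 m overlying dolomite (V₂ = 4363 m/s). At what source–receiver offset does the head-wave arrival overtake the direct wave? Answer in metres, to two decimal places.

135.11 m

θ_c = arcsin(1395/4363) = 18.65°, so cos θ_c = 0.9475 and tᵢ = 2h cos θ_c/V₁ = 0.0659 s.
At crossover x/V₁ = x/V₂ + tᵢ ⇒ x = tᵢ/(1/V₁ − 1/V₂) = 0.06588/(7.1685e-04 − 2.2920e-04) = 135.11 m.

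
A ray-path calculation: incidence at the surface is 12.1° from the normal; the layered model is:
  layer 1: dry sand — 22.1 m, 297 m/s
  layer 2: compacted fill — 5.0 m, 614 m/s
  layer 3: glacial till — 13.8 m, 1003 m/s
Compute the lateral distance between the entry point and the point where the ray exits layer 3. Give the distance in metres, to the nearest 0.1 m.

21.0 m

Ray parameter p = sin 12.1° / 297 m/s = 7.0579e-04 s/m.
Layer 1: θ = 12.10°; offset = 22.1·tan 12.10° = 4.738 m.
Layer 2: sin θ = p·614 = 0.4334 → θ = 25.68°; offset = 5.0·tan 25.68° = 2.404 m.
Layer 3: sin θ = p·1003 = 0.7079 → θ = 45.06°; offset = 13.8·tan 45.06° = 13.831 m.
Summing the layer offsets gives 20.973 m.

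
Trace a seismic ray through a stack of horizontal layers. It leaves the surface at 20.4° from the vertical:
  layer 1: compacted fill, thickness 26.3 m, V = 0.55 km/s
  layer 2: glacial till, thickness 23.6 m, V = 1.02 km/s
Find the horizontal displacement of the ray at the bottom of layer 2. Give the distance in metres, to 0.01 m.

Apply Snell's law at each interface; in layer i the horizontal offset is hᵢ·tan θᵢ.
Layer 1: θ = 20.40°; offset = 26.3·tan 20.40° = 9.7809 m.
Layer 2: sin θ = 1.02·sin 20.4°/0.55 = 0.6464, θ = 40.27°; offset = 23.6·tan 40.27° = 19.9958 m.
Σ offsets = 29.7767 m.

29.78 m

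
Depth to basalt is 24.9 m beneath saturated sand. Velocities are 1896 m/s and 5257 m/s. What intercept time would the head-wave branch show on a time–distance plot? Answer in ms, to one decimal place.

24.5 ms

θ_c = arcsin(V₁/V₂) = arcsin(1896/5257) = 21.14°; cos θ_c = 0.9327.
tᵢ = 2h·cos θ_c / V₁ = 2·24.9·0.9327 / 1896 = 0.02450 s.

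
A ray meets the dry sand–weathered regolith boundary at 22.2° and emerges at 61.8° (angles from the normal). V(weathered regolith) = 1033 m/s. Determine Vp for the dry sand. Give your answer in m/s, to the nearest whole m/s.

sin 22.2° = 0.3778; sin 61.8° = 0.8813.
V₁ = V₂·(sin θ₁/sin θ₂) = 1033·(0.3778/0.8813) = 442.88 m/s.

443 m/s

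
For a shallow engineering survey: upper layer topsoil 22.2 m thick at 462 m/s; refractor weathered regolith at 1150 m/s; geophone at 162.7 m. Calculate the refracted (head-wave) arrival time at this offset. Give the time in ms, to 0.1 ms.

229.5 ms

θ_c = arcsin(V₁/V₂) = arcsin(462/1150) = 23.69°, cos θ_c = 0.9158.
Intercept time tᵢ = 2h cos θ_c / V₁ = 2·22.2·0.9158/462 = 0.08801 s.
t = x/V₂ + tᵢ = 162.7/1150 + 0.08801 = 0.22949 s.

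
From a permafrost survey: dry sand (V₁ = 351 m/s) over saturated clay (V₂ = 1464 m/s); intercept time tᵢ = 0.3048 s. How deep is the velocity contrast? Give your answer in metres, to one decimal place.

θ_c = arcsin(351/1464) = 13.87°; cos θ_c = 0.9708.
tᵢ = 2h cos θ_c/V₁ ⇒ h = tᵢ·V₁/(2 cos θ_c) = 0.3048·351/(2·0.9708) = 55.10 m.

55.1 m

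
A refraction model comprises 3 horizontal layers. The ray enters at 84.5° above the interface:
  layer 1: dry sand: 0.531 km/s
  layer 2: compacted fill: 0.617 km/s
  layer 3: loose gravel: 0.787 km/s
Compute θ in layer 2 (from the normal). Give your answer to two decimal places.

From the normal: θ₁ = 90° − 84.5° = 5.5°.
Snell's law across each interface conserves sin θ / V, so sin θ_2 = V_2·sin θ₁/V₁.
sin θ_2 = 0.617 × sin 5.5° / 0.531 = 0.1114.
θ_2 = 6.39° from the vertical.

6.39°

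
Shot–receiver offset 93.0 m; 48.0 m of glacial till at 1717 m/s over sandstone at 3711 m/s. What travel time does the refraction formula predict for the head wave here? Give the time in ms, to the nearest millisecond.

75 ms

t = x/V₂ + 2h·√(V₂²−V₁²)/(V₁V₂).
√(V₂²−V₁²) = √(3711²−1717²) = 3289.9 m/s; delay term = 2·48.0·3289.9/(1717·3711) = 0.04957 s.
t = 93.0/3711 + 0.04957 = 0.07463 s.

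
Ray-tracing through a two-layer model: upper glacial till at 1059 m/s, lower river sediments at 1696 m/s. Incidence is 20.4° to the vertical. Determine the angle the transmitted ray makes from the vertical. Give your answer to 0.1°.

sin θ₁/V₁ = sin θ₂/V₂ ⇒ sin θ₂ = 1696·sin 20.4°/1059 = 1696·0.3486/1059 = 0.5582.
θ₂ = sin⁻¹(0.5582) = 33.93° (from vertical).

33.9°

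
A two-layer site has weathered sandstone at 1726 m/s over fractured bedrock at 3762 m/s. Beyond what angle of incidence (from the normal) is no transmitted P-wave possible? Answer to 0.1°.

Critical incidence: sin θ_c = V₁/V₂ = 1726/3762 = 0.4588.
θ_c = arcsin 0.4588 = 27.31°.

27.3°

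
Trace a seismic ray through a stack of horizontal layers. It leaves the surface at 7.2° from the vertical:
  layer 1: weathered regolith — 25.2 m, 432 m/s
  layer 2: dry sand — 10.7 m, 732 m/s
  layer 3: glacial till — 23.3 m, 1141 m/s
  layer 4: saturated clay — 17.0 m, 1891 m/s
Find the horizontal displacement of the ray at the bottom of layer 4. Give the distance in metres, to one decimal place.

24.8 m

p = sin θ₁/V₁ = sin 7.2°/432 = 2.9012e-04 s/m is conserved through the stack.
Layer 1: θ = 7.20°; offset = 25.2·tan 7.20° = 3.184 m.
Layer 2: sin θ = p·732 = 0.2124 → θ = 12.26°; offset = 10.7·tan 12.26° = 2.325 m.
Layer 3: sin θ = p·1141 = 0.3310 → θ = 19.33°; offset = 23.3·tan 19.33° = 8.174 m.
Layer 4: sin θ = p·1891 = 0.5486 → θ = 33.27°; offset = 17.0·tan 33.27° = 11.155 m.
Summing the layer offsets gives 24.838 m.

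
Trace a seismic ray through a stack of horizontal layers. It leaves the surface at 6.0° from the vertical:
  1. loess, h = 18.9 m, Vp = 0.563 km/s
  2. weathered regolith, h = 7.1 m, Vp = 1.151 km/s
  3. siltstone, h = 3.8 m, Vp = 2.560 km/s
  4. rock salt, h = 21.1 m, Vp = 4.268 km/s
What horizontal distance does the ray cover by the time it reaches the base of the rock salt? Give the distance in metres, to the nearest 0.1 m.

Ray parameter p = sin 6.0° / 0.563 km/s = 1.8566e-01 s/km.
Layer 1: θ = 6.00°; offset = 18.9·tan 6.00° = 1.986 m.
Layer 2: sin θ = p·1.151 = 0.2137 → θ = 12.34°; offset = 7.1·tan 12.34° = 1.553 m.
Layer 3: sin θ = p·2.560 = 0.4753 → θ = 28.38°; offset = 3.8·tan 28.38° = 2.053 m.
Layer 4: sin θ = p·4.268 = 0.7924 → θ = 52.41°; offset = 21.1·tan 52.41° = 27.410 m.
Total horizontal offset = 33.003 m.

33.0 m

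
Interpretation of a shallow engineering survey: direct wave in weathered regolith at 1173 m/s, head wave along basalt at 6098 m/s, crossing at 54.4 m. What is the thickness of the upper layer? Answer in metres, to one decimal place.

22.4 m

x_cross = 2h·√((V₂+V₁)/(V₂−V₁)) → h = x_cross / (2·√((V₂+V₁)/(V₂−V₁))).
√((V₂+V₁)/(V₂−V₁)) = √((6098+1173)/(6098−1173)) = 1.2150.
h = 54.4 / (2·1.2150) = 22.39 m.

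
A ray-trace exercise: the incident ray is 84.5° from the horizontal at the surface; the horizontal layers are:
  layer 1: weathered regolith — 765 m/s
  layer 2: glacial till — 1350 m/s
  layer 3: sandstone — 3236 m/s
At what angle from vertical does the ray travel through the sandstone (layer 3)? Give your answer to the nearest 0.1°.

23.9°

From the normal: θ₁ = 90° − 84.5° = 5.5°.
Snell's law across each interface conserves sin θ / V, so sin θ_3 = V_3·sin θ₁/V₁.
sin θ_3 = 3236 × sin 5.5° / 765 = 0.4054.
θ_3 = arcsin 0.4054 = 23.92°.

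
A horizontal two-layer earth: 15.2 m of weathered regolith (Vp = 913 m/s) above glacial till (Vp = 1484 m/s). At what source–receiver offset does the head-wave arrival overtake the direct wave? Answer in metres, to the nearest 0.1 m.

θ_c = arcsin(913/1484) = 37.97°, so cos θ_c = 0.7883 and tᵢ = 2h cos θ_c/V₁ = 0.0262 s.
At crossover x/V₁ = x/V₂ + tᵢ ⇒ x = tᵢ/(1/V₁ − 1/V₂) = 0.02625/(1.0953e-03 − 6.7385e-04) = 62.29 m.

62.3 m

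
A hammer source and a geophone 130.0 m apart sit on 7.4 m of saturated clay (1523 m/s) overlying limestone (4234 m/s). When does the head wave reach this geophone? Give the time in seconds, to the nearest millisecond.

0.040 s

θ_c = arcsin(V₁/V₂) = arcsin(1523/4234) = 21.08°, cos θ_c = 0.9331.
Intercept time tᵢ = 2h cos θ_c / V₁ = 2·7.4·0.9331/1523 = 0.00907 s.
t = x/V₂ + tᵢ = 130.0/4234 + 0.00907 = 0.03977 s.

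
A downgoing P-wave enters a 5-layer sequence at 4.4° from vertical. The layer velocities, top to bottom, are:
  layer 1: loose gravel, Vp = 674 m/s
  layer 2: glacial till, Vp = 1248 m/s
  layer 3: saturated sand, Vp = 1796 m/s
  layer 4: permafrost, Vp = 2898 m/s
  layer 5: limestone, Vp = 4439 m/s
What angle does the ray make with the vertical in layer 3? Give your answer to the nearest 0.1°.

11.8°

Ray parameter p = sin 4.4° / 674 = 1.1383e-04 s/m.
sin θ_3 = p·V_3 = 1.1383e-04 × 1796 = 0.2044.
θ_3 = arcsin 0.2044 = 11.80°.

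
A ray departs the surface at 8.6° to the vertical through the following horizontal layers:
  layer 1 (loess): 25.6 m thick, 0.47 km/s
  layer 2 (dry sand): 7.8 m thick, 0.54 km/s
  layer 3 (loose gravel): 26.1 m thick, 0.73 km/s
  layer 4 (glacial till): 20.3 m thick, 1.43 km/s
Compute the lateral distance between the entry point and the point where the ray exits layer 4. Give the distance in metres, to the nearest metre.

22 m

p = sin θ₁/V₁ = sin 8.6°/0.47 = 3.1816e-01 s/km is conserved through the stack.
Layer 1: θ = 8.60°; offset = 25.6·tan 8.60° = 3.872 m.
Layer 2: sin θ = p·0.54 = 0.1718 → θ = 9.89°; offset = 7.8·tan 9.89° = 1.360 m.
Layer 3: sin θ = p·0.73 = 0.2323 → θ = 13.43°; offset = 26.1·tan 13.43° = 6.232 m.
Layer 4: sin θ = p·1.43 = 0.4550 → θ = 27.06°; offset = 20.3·tan 27.06° = 10.371 m.
Σ offsets = 21.836 m.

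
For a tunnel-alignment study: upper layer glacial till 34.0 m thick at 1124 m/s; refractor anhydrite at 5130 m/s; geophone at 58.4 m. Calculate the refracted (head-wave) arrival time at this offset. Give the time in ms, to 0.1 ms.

θ_c = arcsin(V₁/V₂) = arcsin(1124/5130) = 12.66°, cos θ_c = 0.9757.
Intercept time tᵢ = 2h cos θ_c / V₁ = 2·34.0·0.9757/1124 = 0.05903 s.
t = x/V₂ + tᵢ = 58.4/5130 + 0.05903 = 0.07041 s.

70.4 ms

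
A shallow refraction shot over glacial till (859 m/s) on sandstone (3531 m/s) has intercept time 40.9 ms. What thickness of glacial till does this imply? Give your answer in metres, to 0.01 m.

θ_c = arcsin(859/3531) = 14.08°; cos θ_c = 0.9700.
tᵢ = 2h cos θ_c/V₁ ⇒ h = tᵢ·V₁/(2 cos θ_c) = 0.0409·859/(2·0.9700) = 18.11 m.

18.11 m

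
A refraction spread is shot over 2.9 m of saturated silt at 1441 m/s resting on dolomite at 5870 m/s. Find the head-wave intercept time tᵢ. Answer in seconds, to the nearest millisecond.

0.004 s

θ_c = arcsin(V₁/V₂) = arcsin(1441/5870) = 14.21°; cos θ_c = 0.9694.
tᵢ = 2h·cos θ_c / V₁ = 2·2.9·0.9694 / 1441 = 0.00390 s.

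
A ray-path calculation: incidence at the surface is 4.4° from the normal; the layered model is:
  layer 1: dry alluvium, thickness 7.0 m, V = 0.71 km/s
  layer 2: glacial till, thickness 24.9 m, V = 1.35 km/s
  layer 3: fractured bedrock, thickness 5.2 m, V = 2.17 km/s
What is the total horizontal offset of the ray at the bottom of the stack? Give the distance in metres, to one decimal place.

Apply Snell's law at each interface; in layer i the horizontal offset is hᵢ·tan θᵢ.
Layer 1: θ = 4.40°; offset = 7.0·tan 4.40° = 0.539 m.
Layer 2: sin θ = 1.35·sin 4.4°/0.71 = 0.1459, θ = 8.39°; offset = 24.9·tan 8.39° = 3.672 m.
Layer 3: sin θ = 2.17·sin 4.4°/0.71 = 0.2345, θ = 13.56°; offset = 5.2·tan 13.56° = 1.254 m.
Σ offsets = 5.464 m.

5.5 m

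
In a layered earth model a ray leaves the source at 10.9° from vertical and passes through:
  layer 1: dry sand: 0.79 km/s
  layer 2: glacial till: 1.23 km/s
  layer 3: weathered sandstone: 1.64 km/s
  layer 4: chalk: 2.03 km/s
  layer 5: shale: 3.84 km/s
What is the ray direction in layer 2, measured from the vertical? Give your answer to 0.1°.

17.1°

Snell's law across each interface conserves sin θ / V, so sin θ_2 = V_2·sin θ₁/V₁.
sin θ_2 = 1.23 × sin 10.9° / 0.79 = 0.2944.
θ_2 = 17.12° from the vertical.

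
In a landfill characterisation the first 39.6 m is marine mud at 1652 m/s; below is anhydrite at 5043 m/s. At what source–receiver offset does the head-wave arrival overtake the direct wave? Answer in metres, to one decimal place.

111.3 m

θ_c = arcsin(1652/5043) = 19.12°, so cos θ_c = 0.9448 and tᵢ = 2h cos θ_c/V₁ = 0.0453 s.
At crossover x/V₁ = x/V₂ + tᵢ ⇒ x = tᵢ/(1/V₁ − 1/V₂) = 0.04530/(6.0533e-04 − 1.9829e-04) = 111.28 m.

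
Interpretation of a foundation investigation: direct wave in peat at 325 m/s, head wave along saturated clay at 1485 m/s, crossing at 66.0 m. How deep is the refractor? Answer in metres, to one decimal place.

26.4 m

h = (x_cross/2)·√((V₂−V₁)/(V₂+V₁)).
(V₂−V₁)/(V₂+V₁) = (1485−325)/(1485+325) = 0.6409; √ = 0.8006.
h = (66.0/2)·0.8006 = 26.42 m.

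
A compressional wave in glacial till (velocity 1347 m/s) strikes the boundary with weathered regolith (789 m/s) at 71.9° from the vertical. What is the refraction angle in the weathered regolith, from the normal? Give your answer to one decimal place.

Snell's law: sin θ₂ = (V₂/V₁)·sin θ₁ = (789/1347)·sin 71.9° = 0.5568.
θ₂ = sin⁻¹(0.5568) = 33.83° (from vertical).

33.8°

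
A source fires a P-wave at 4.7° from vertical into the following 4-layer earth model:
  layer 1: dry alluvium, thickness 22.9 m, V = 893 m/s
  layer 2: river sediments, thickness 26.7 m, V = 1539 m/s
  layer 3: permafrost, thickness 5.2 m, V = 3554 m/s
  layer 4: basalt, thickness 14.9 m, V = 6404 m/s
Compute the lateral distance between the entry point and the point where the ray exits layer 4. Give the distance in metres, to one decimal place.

18.3 m

p = sin θ₁/V₁ = sin 4.7°/893 = 9.1756e-05 s/m is conserved through the stack.
Layer 1: θ = 4.70°; offset = 22.9·tan 4.70° = 1.883 m.
Layer 2: sin θ = p·1539 = 0.1412 → θ = 8.12°; offset = 26.7·tan 8.12° = 3.809 m.
Layer 3: sin θ = p·3554 = 0.3261 → θ = 19.03°; offset = 5.2·tan 19.03° = 1.794 m.
Layer 4: sin θ = p·6404 = 0.5876 → θ = 35.99°; offset = 14.9·tan 35.99° = 10.821 m.
Summing the layer offsets gives 18.306 m.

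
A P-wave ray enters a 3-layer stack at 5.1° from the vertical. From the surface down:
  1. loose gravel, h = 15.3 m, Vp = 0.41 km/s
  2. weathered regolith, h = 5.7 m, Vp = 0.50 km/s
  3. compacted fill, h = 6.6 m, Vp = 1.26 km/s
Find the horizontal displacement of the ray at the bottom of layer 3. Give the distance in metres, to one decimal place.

Apply Snell's law at each interface; in layer i the horizontal offset is hᵢ·tan θᵢ.
Layer 1: θ = 5.10°; offset = 15.3·tan 5.10° = 1.365 m.
Layer 2: sin θ = 0.50·sin 5.1°/0.41 = 0.1084, θ = 6.22°; offset = 5.7·tan 6.22° = 0.622 m.
Layer 3: sin θ = 1.26·sin 5.1°/0.41 = 0.2732, θ = 15.85°; offset = 6.6·tan 15.85° = 1.874 m.
Summing the layer offsets gives 3.861 m.

3.9 m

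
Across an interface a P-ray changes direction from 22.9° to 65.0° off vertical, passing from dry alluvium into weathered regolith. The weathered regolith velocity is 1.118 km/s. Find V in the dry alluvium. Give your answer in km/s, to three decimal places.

0.480 km/s

sin 22.9° = 0.3891; sin 65.0° = 0.9063.
V₁ = V₂·(sin θ₁/sin θ₂) = 1.118·(0.3891/0.9063) = 0.480 km/s.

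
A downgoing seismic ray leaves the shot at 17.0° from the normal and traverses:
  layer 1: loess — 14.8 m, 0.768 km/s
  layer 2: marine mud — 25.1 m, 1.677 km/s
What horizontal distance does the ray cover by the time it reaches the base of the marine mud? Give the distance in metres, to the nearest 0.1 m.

Apply Snell's law at each interface; in layer i the horizontal offset is hᵢ·tan θᵢ.
Layer 1: θ = 17.00°; offset = 14.8·tan 17.00° = 4.525 m.
Layer 2: sin θ = 1.677·sin 17.0°/0.768 = 0.6384, θ = 39.67°; offset = 25.1·tan 39.67° = 20.819 m.
Σ offsets = 25.344 m.

25.3 m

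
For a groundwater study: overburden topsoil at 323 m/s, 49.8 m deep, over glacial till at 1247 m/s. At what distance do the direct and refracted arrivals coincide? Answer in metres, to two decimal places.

x_cross = 2h·√((V₂+V₁)/(V₂−V₁)).
(V₂+V₁)/(V₂−V₁) = (1247+323)/(1247−323) = 1.6991; √ = 1.3035.
x_cross = 2·49.8·1.3035 = 129.83 m.

129.83 m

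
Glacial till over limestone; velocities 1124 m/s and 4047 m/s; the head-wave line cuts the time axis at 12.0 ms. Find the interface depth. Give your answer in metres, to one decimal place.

h = tᵢ·V₁·V₂ / (2·√(V₂²−V₁²)).
√(V₂²−V₁²) = √(4047² − 1124²) = 3887.8 m/s.
h = 0.012 s × 1124 × 4047 / (2 × 3887.8) = 7.02 m.

7.0 m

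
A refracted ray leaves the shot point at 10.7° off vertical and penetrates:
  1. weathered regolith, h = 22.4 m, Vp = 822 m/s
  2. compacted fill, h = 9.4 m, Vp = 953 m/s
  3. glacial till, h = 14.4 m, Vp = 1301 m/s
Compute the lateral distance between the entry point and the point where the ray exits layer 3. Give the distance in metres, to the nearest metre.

Apply Snell's law at each interface; in layer i the horizontal offset is hᵢ·tan θᵢ.
Layer 1: θ = 10.70°; offset = 22.4·tan 10.70° = 4.233 m.
Layer 2: sin θ = 953·sin 10.7°/822 = 0.2153, θ = 12.43°; offset = 9.4·tan 12.43° = 2.072 m.
Layer 3: sin θ = 1301·sin 10.7°/822 = 0.2939, θ = 17.09°; offset = 14.4·tan 17.09° = 4.427 m.
Summing the layer offsets gives 10.732 m.

11 m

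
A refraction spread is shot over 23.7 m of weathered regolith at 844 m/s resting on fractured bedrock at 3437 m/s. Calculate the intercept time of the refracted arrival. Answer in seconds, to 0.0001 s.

tᵢ = 2h·√(V₂²−V₁²)/(V₁V₂).
√(V₂²−V₁²) = √(3437²−844²) = 3331.8 m/s.
tᵢ = 2·23.7·3331.8/(844·3437) = 0.05444 s.

0.0544 s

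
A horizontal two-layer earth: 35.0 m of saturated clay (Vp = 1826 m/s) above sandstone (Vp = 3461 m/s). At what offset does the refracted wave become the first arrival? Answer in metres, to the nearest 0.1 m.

125.9 m

x_cross = 2h·√((V₂+V₁)/(V₂−V₁)).
(V₂+V₁)/(V₂−V₁) = (3461+1826)/(3461−1826) = 3.2336; √ = 1.7982.
x_cross = 2·35.0·1.7982 = 125.88 m.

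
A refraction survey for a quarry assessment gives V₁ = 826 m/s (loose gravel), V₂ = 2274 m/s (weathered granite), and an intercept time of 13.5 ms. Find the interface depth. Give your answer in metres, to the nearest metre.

θ_c = arcsin(826/2274) = 21.30°; cos θ_c = 0.9317.
tᵢ = 2h cos θ_c/V₁ ⇒ h = tᵢ·V₁/(2 cos θ_c) = 0.0135·826/(2·0.9317) = 5.98 m.

6 m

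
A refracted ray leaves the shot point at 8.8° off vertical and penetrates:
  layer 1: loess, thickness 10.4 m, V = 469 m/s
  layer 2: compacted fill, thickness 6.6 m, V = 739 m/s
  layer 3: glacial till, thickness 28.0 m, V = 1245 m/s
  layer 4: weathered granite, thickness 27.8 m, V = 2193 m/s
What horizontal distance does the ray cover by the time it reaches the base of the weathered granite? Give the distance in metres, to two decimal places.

Apply Snell's law at each interface; in layer i the horizontal offset is hᵢ·tan θᵢ.
Layer 1: θ = 8.80°; offset = 10.4·tan 8.80° = 1.6100 m.
Layer 2: sin θ = 739·sin 8.8°/469 = 0.2411, θ = 13.95°; offset = 6.6·tan 13.95° = 1.6393 m.
Layer 3: sin θ = 1245·sin 8.8°/469 = 0.4061, θ = 23.96°; offset = 28.0·tan 23.96° = 12.4435 m.
Layer 4: sin θ = 2193·sin 8.8°/469 = 0.7153, θ = 45.67°; offset = 27.8·tan 45.67° = 28.4596 m.
Total horizontal offset = 44.1524 m.

44.15 m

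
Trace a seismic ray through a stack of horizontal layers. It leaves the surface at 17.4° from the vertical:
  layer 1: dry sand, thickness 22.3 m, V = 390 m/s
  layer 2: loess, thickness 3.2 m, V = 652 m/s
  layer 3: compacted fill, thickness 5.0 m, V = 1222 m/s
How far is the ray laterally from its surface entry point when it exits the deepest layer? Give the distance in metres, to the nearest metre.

22 m

Ray parameter p = sin 17.4° / 390 m/s = 7.6677e-04 s/m.
Layer 1: θ = 17.40°; offset = 22.3·tan 17.40° = 6.988 m.
Layer 2: sin θ = p·652 = 0.4999 → θ = 30.00°; offset = 3.2·tan 30.00° = 1.847 m.
Layer 3: sin θ = p·1222 = 0.9370 → θ = 69.55°; offset = 5.0·tan 69.55° = 13.411 m.
Total horizontal offset = 22.246 m.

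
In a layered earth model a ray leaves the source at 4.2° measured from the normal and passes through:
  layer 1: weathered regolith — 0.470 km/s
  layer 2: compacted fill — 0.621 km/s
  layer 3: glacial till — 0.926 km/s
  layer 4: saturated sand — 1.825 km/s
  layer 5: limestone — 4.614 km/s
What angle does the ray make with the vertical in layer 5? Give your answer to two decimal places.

Ray parameter p = sin 4.2° / 0.470 = 1.5583e-01 s/km.
sin θ_5 = p·V_5 = 1.5583e-01 × 4.614 = 0.7190.
θ_5 = arcsin 0.7190 = 45.97°.

45.97°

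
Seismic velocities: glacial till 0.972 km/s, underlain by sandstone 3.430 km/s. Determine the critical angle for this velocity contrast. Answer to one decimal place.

16.5°

At critical incidence the refracted ray runs along the interface (θ₂ = 90°), so sin θ_c = V₁/V₂.
θ_c = arcsin(0.972/3.430) = arcsin 0.2834 = 16.46°.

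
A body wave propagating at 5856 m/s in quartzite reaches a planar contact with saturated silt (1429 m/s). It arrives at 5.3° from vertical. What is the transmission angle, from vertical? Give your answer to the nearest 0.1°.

Snell's law: sin θ₂ = (V₂/V₁)·sin θ₁ = (1429/5856)·sin 5.3° = 0.0225.
θ₂ = arcsin 0.0225 = 1.29° from the normal.

1.3°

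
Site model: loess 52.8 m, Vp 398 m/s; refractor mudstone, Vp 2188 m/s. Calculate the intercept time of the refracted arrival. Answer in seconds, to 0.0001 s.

0.2609 s

tᵢ = 2h·√(V₂²−V₁²)/(V₁V₂).
√(V₂²−V₁²) = √(2188²−398²) = 2151.5 m/s.
tᵢ = 2·52.8·2151.5/(398·2188) = 0.26090 s.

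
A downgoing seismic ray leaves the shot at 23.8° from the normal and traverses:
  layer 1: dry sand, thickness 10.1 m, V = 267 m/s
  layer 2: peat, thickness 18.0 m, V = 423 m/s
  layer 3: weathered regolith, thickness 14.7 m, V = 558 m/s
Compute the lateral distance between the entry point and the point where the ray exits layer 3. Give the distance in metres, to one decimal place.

p = sin θ₁/V₁ = sin 23.8°/267 = 1.5114e-03 s/m is conserved through the stack.
Layer 1: θ = 23.80°; offset = 10.1·tan 23.80° = 4.455 m.
Layer 2: sin θ = p·423 = 0.6393 → θ = 39.74°; offset = 18.0·tan 39.74° = 14.966 m.
Layer 3: sin θ = p·558 = 0.8434 → θ = 57.50°; offset = 14.7·tan 57.50° = 23.072 m.
Σ offsets = 42.492 m.

42.5 m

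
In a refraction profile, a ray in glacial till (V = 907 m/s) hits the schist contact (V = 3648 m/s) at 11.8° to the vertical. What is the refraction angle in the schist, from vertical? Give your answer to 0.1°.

55.3°

sin θ₁/V₁ = sin θ₂/V₂ ⇒ sin θ₂ = 3648·sin 11.8°/907 = 3648·0.2045/907 = 0.8225.
θ₂ = sin⁻¹(0.8225) = 55.34° (from vertical).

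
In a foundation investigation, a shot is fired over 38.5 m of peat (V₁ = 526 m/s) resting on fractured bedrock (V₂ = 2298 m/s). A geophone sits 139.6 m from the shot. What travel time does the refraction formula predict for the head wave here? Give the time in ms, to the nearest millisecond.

203 ms

t = x/V₂ + 2h·√(V₂²−V₁²)/(V₁V₂).
√(V₂²−V₁²) = √(2298²−526²) = 2237.0 m/s; delay term = 2·38.5·2237.0/(526·2298) = 0.14250 s.
t = 139.6/2298 + 0.14250 = 0.20325 s.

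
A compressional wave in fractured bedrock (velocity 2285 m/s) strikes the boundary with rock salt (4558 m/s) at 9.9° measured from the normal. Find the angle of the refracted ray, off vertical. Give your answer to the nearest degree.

sin θ₁/V₁ = sin θ₂/V₂ ⇒ sin θ₂ = 4558·sin 9.9°/2285 = 4558·0.1719/2285 = 0.3430.
θ₂ = arcsin 0.3430 = 20.06° from the normal.

20°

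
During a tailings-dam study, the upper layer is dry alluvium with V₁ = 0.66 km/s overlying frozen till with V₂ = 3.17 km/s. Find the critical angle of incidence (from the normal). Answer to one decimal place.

12.0°

Critical incidence: sin θ_c = V₁/V₂ = 0.66/3.17 = 0.2082.
θ_c = arcsin 0.2082 = 12.02°.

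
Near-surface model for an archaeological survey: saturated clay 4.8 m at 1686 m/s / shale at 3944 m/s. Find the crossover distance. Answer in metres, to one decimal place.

15.2 m

x_cross = 2h·√((V₂+V₁)/(V₂−V₁)).
(V₂+V₁)/(V₂−V₁) = (3944+1686)/(3944−1686) = 2.4934; √ = 1.5790.
x_cross = 2·4.8·1.5790 = 15.16 m.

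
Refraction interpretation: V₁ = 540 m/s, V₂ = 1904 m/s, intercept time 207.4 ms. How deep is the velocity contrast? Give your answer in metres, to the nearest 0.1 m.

h = tᵢ·V₁·V₂ / (2·√(V₂²−V₁²)).
√(V₂²−V₁²) = √(1904² − 540²) = 1825.8 m/s.
h = 0.2074 s × 540 × 1904 / (2 × 1825.8) = 58.40 m.

58.4 m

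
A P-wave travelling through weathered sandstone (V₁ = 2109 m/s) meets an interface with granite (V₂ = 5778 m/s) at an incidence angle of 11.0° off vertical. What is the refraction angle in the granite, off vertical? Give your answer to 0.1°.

Snell's law: sin θ₂ = (V₂/V₁)·sin θ₁ = (5778/2109)·sin 11.0° = 0.5228.
θ₂ = sin⁻¹(0.5228) = 31.52° (from vertical).

31.5°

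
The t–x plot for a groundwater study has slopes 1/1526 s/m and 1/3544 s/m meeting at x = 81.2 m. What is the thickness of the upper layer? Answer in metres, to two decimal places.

25.61 m

x_cross = 2h·√((V₂+V₁)/(V₂−V₁)) → h = x_cross / (2·√((V₂+V₁)/(V₂−V₁))).
√((V₂+V₁)/(V₂−V₁)) = √((3544+1526)/(3544−1526)) = 1.5851.
h = 81.2 / (2·1.5851) = 25.61 m.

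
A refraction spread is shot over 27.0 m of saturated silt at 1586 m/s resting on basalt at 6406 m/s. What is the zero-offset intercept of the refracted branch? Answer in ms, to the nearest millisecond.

tᵢ = 2h·√(V₂²−V₁²)/(V₁V₂).
√(V₂²−V₁²) = √(6406²−1586²) = 6206.6 m/s.
tᵢ = 2·27.0·6206.6/(1586·6406) = 0.03299 s.

33 ms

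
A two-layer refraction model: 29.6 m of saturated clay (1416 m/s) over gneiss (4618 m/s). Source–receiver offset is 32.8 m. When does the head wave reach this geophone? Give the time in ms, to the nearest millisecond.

47 ms

t = x/V₂ + 2h·√(V₂²−V₁²)/(V₁V₂).
√(V₂²−V₁²) = √(4618²−1416²) = 4395.6 m/s; delay term = 2·29.6·4395.6/(1416·4618) = 0.03979 s.
t = 32.8/4618 + 0.03979 = 0.04690 s.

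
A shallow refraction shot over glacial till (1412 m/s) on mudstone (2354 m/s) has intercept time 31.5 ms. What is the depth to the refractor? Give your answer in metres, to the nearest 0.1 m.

27.8 m

h = tᵢ·V₁·V₂ / (2·√(V₂²−V₁²)).
√(V₂²−V₁²) = √(2354² − 1412²) = 1883.5 m/s.
h = 0.0315 s × 1412 × 2354 / (2 × 1883.5) = 27.79 m.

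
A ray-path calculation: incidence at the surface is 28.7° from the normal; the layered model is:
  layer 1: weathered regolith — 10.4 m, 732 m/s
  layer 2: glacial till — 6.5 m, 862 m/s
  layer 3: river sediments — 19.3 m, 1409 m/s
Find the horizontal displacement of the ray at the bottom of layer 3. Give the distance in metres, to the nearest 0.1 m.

Apply Snell's law at each interface; in layer i the horizontal offset is hᵢ·tan θᵢ.
Layer 1: θ = 28.70°; offset = 10.4·tan 28.70° = 5.694 m.
Layer 2: sin θ = 862·sin 28.7°/732 = 0.5655, θ = 34.44°; offset = 6.5·tan 34.44° = 4.457 m.
Layer 3: sin θ = 1409·sin 28.7°/732 = 0.9244, θ = 67.57°; offset = 19.3·tan 67.57° = 46.762 m.
Summing the layer offsets gives 56.913 m.

56.9 m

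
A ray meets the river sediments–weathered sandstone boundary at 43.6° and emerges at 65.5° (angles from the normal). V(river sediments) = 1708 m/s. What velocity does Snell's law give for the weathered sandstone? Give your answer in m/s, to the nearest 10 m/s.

sin 43.6° = 0.6896; sin 65.5° = 0.9100.
V₂ = V₁·(sin θ₂/sin θ₁) = 1708·(0.9100/0.6896) = 2253.73 m/s.

2250 m/s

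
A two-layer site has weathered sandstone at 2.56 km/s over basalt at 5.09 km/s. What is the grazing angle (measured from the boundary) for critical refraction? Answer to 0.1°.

59.8°

At critical incidence the refracted ray runs along the interface (θ₂ = 90°), so sin θ_c = V₁/V₂.
θ_c = arcsin(2.56/5.09) = arcsin 0.5029 = 30.20°.
Measured from the interface: 90° − 30.20° = 59.80°.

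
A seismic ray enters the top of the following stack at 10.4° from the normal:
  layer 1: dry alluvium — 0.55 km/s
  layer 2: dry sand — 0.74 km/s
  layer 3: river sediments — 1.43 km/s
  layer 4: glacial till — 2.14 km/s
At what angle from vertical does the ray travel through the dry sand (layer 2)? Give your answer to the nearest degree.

Ray parameter p = sin 10.4° / 0.55 = 3.2822e-01 s/km.
sin θ_2 = p·V_2 = 3.2822e-01 × 0.74 = 0.2429.
θ_2 = arcsin 0.2429 = 14.06°.

14°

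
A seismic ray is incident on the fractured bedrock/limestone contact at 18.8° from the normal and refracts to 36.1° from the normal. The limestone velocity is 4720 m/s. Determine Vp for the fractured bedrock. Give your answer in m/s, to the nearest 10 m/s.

sin 18.8° = 0.3223; sin 36.1° = 0.5892.
V₁ = V₂·(sin θ₁/sin θ₂) = 4720·(0.3223/0.5892) = 2581.64 m/s.

2580 m/s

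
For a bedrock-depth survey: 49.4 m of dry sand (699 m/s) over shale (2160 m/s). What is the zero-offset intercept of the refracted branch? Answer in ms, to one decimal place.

133.7 ms

tᵢ = 2h·√(V₂²−V₁²)/(V₁V₂).
√(V₂²−V₁²) = √(2160²−699²) = 2043.8 m/s.
tᵢ = 2·49.4·2043.8/(699·2160) = 0.13374 s.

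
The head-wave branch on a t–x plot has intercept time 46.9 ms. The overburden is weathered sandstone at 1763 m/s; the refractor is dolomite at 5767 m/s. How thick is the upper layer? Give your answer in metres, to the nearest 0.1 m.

θ_c = arcsin(1763/5767) = 17.80°; cos θ_c = 0.9521.
tᵢ = 2h cos θ_c/V₁ ⇒ h = tᵢ·V₁/(2 cos θ_c) = 0.0469·1763/(2·0.9521) = 43.42 m.

43.4 m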